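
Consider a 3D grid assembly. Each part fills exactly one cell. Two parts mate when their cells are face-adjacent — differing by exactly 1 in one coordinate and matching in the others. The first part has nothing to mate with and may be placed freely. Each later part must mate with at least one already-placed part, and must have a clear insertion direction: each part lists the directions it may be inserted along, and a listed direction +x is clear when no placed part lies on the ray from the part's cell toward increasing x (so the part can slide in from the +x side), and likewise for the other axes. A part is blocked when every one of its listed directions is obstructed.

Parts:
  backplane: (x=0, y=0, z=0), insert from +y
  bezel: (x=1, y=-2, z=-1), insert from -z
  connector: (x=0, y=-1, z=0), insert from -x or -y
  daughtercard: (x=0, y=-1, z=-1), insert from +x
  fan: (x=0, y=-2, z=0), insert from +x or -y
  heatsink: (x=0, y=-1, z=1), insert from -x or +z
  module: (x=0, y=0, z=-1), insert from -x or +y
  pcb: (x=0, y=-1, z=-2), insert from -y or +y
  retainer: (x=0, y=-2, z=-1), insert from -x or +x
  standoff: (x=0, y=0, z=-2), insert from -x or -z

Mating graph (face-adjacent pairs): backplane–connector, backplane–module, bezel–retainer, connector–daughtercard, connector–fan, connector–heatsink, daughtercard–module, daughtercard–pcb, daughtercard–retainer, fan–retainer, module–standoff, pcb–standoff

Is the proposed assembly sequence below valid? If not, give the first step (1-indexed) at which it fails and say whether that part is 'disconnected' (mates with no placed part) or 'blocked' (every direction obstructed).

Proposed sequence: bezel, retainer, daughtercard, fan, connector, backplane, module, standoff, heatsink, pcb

Valid

1. bezel@(1, -2, -1) [-z clear] — {bezel}
2. retainer@(0, -2, -1) [-x clear] — {bezel, retainer}
3. daughtercard@(0, -1, -1) [+x clear] — {bezel, daughtercard, retainer}
4. fan@(0, -2, 0) [+x clear] — {bezel, daughtercard, fan, retainer}
5. connector@(0, -1, 0) [-x clear] — {bezel, connector, daughtercard, fan, retainer}
6. backplane@(0, 0, 0) [+y clear] — {backplane, bezel, connector, daughtercard, fan, retainer}
7. module@(0, 0, -1) [-x clear] — {backplane, bezel, connector, daughtercard, fan, module, retainer}
8. standoff@(0, 0, -2) [-x clear] — {backplane, bezel, connector, daughtercard, fan, module, retainer, standoff}
9. heatsink@(0, -1, 1) [-x clear] — {backplane, bezel, connector, daughtercard, fan, heatsink, module, retainer, standoff}
10. pcb@(0, -1, -2) [-y clear] — {backplane, bezel, connector, daughtercard, fan, heatsink, module, pcb, retainer, standoff}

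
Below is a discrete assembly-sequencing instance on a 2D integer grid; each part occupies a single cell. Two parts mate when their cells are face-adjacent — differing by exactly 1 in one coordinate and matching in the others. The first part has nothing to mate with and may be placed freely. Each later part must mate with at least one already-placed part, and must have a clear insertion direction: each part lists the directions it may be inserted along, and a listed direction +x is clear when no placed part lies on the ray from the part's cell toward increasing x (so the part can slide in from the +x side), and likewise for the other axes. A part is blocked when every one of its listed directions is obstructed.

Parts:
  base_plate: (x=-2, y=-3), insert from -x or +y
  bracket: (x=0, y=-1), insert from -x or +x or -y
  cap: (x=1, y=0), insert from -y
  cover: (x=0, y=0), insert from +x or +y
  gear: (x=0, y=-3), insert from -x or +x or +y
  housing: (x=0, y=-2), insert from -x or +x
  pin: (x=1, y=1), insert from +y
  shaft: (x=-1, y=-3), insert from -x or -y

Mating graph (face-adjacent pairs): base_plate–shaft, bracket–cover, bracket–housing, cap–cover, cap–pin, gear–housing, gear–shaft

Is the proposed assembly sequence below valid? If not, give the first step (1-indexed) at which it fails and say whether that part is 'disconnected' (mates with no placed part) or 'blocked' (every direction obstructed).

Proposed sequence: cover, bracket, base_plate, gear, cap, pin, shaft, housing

Invalid at step 3 (disconnected)

1. cover@(0, 0) [+x clear] — {cover}
2. bracket@(0, -1) [-x clear] — {bracket, cover}
3. base_plate@(-2, -3) — no placed neighbour ⇒ disconnected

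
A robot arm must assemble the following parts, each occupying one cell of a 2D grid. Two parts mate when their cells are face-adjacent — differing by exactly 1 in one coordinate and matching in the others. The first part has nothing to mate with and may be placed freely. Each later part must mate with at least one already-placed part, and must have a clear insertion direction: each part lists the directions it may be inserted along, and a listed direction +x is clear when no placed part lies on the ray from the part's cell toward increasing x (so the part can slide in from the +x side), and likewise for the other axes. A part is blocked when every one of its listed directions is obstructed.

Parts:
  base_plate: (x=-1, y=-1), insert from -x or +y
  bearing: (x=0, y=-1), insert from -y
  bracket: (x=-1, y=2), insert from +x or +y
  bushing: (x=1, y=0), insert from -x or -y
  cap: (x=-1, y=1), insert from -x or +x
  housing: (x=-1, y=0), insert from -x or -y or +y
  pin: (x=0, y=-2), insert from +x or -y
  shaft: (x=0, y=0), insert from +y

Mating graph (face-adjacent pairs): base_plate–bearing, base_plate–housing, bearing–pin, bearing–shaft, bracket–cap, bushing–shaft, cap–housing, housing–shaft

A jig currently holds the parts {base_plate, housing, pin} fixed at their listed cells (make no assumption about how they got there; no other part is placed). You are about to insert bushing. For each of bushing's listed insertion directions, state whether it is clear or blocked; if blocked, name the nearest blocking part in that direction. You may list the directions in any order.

-x: nearest on ray is housing@(-1, 0) ⇒ blocked
-y: ray from bushing(1, 0) has no placed part ⇒ clear

-x: blocked by housing; -y: clear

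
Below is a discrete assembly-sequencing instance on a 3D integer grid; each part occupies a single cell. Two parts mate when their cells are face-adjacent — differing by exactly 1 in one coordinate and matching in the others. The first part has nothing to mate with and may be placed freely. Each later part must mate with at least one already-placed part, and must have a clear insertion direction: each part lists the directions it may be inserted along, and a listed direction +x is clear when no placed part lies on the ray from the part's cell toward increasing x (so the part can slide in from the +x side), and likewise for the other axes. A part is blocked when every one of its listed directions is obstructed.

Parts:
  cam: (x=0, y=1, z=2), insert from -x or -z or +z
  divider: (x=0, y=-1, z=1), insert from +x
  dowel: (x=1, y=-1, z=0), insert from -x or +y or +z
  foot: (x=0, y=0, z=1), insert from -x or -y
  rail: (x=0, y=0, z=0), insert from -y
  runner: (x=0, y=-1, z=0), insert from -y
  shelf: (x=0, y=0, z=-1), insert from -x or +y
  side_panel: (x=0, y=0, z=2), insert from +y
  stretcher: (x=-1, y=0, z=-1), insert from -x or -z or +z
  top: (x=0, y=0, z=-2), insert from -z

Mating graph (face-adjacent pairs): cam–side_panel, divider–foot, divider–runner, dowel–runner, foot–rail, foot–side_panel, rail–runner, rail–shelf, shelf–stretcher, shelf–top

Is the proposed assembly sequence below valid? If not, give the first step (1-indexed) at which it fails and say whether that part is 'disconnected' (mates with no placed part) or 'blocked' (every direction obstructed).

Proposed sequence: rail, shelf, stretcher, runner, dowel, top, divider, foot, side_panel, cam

1. rail@(0, 0, 0) [-y clear] — {rail}
2. shelf@(0, 0, -1) [-x clear] — {rail, shelf}
3. stretcher@(-1, 0, -1) [-x clear] — {rail, shelf, stretcher}
4. runner@(0, -1, 0) [-y clear] — {rail, runner, shelf, stretcher}
5. dowel@(1, -1, 0) [+y clear] — {dowel, rail, runner, shelf, stretcher}
6. top@(0, 0, -2) [-z clear] — {dowel, rail, runner, shelf, stretcher, top}
7. divider@(0, -1, 1) [+x clear] — {divider, dowel, rail, runner, shelf, stretcher, top}
8. foot@(0, 0, 1) [-x clear] — {divider, dowel, foot, rail, runner, shelf, stretcher, top}
9. side_panel@(0, 0, 2) [+y clear] — {divider, dowel, foot, rail, runner, shelf, side_panel, stretcher, top}
10. cam@(0, 1, 2) [-x clear] — {cam, divider, dowel, foot, rail, runner, shelf, side_panel, stretcher, top}

Valid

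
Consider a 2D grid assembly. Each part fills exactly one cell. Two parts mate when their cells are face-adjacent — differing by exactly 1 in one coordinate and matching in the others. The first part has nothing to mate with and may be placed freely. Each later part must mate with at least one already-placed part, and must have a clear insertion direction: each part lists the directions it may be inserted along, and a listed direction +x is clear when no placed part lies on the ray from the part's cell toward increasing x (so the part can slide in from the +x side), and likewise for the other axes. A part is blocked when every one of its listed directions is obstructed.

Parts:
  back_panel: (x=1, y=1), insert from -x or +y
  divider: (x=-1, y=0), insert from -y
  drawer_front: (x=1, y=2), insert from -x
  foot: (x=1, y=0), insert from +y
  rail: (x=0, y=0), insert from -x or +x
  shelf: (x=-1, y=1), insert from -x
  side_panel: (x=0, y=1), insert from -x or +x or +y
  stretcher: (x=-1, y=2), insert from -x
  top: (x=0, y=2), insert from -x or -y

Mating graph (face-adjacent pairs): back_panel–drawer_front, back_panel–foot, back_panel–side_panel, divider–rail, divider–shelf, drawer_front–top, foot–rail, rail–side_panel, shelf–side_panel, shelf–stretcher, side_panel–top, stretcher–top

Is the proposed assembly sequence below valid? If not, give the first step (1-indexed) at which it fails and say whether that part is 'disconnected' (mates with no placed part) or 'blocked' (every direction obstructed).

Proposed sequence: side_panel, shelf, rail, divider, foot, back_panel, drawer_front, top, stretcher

Valid

1. side_panel@(0, 1) [-x clear] — {side_panel}
2. shelf@(-1, 1) [-x clear] — {shelf, side_panel}
3. rail@(0, 0) [-x clear] — {rail, shelf, side_panel}
4. divider@(-1, 0) [-y clear] — {divider, rail, shelf, side_panel}
5. foot@(1, 0) [+y clear] — {divider, foot, rail, shelf, side_panel}
6. back_panel@(1, 1) [+y clear] — {back_panel, divider, foot, rail, shelf, side_panel}
7. drawer_front@(1, 2) [-x clear] — {back_panel, divider, drawer_front, foot, rail, shelf, side_panel}
8. top@(0, 2) [-x clear] — {back_panel, divider, drawer_front, foot, rail, shelf, side_panel, top}
9. stretcher@(-1, 2) [-x clear] — {back_panel, divider, drawer_front, foot, rail, shelf, side_panel, stretcher, top}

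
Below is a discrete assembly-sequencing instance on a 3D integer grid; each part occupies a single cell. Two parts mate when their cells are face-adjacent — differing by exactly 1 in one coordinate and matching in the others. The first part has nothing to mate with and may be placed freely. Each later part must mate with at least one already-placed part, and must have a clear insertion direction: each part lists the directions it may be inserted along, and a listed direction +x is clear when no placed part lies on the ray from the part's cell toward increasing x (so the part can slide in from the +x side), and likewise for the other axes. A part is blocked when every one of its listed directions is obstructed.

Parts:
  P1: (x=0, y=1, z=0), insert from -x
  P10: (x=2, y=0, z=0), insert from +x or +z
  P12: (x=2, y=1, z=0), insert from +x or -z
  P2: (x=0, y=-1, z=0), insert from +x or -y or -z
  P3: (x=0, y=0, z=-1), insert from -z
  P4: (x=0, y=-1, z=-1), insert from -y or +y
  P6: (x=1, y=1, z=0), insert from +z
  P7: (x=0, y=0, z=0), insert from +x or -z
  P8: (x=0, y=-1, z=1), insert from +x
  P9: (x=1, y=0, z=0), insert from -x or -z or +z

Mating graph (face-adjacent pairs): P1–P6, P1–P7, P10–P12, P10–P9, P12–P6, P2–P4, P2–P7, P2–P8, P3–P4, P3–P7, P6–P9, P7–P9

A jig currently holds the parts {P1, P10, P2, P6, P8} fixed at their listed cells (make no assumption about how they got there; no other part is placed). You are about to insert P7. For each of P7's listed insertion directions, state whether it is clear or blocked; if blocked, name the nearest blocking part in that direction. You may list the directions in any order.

+x: nearest on ray is P10@(2, 0, 0) ⇒ blocked
-z: ray from P7(0, 0, 0) has no placed part ⇒ clear

+x: blocked by P10; -z: clear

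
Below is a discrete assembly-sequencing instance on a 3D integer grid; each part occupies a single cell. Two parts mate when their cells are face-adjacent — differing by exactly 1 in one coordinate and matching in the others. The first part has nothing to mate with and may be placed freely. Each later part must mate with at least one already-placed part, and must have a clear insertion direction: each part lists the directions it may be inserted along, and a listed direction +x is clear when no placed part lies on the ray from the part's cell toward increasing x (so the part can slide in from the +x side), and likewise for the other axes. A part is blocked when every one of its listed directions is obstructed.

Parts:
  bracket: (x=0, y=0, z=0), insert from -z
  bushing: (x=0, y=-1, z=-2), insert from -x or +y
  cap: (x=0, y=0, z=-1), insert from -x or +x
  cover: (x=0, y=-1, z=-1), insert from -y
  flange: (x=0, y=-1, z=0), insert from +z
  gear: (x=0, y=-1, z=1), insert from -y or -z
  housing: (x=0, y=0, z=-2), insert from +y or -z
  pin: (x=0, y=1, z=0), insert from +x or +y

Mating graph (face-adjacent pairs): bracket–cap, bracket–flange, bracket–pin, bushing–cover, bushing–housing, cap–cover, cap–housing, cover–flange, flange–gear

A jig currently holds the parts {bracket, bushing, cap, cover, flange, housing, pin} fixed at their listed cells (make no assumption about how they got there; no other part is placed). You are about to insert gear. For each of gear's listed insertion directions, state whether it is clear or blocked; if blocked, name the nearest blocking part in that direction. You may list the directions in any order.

-y: clear; -z: blocked by flange

-y: ray from gear(0, -1, 1) has no placed part ⇒ clear
-z: nearest on ray is flange@(0, -1, 0) ⇒ blocked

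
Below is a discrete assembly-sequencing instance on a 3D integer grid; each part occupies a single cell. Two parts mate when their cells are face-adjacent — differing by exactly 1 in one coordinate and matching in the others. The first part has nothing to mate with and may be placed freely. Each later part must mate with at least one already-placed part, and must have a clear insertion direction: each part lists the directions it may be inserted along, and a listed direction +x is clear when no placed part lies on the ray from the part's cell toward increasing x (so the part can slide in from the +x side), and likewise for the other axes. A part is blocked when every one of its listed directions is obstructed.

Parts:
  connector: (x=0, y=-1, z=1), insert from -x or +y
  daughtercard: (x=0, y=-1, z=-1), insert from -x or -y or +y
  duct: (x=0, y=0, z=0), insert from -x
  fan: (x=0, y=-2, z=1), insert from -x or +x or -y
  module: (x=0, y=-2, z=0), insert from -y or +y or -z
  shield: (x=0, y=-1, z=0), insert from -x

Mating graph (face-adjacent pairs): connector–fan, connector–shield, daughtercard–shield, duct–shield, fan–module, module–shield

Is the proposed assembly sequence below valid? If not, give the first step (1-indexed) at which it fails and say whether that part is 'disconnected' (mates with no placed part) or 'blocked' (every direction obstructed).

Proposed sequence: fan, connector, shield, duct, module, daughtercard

Valid

1. fan@(0, -2, 1) [-x clear] — {fan}
2. connector@(0, -1, 1) [-x clear] — {connector, fan}
3. shield@(0, -1, 0) [-x clear] — {connector, fan, shield}
4. duct@(0, 0, 0) [-x clear] — {connector, duct, fan, shield}
5. module@(0, -2, 0) [-y clear] — {connector, duct, fan, module, shield}
6. daughtercard@(0, -1, -1) [-x clear] — {connector, daughtercard, duct, fan, module, shield}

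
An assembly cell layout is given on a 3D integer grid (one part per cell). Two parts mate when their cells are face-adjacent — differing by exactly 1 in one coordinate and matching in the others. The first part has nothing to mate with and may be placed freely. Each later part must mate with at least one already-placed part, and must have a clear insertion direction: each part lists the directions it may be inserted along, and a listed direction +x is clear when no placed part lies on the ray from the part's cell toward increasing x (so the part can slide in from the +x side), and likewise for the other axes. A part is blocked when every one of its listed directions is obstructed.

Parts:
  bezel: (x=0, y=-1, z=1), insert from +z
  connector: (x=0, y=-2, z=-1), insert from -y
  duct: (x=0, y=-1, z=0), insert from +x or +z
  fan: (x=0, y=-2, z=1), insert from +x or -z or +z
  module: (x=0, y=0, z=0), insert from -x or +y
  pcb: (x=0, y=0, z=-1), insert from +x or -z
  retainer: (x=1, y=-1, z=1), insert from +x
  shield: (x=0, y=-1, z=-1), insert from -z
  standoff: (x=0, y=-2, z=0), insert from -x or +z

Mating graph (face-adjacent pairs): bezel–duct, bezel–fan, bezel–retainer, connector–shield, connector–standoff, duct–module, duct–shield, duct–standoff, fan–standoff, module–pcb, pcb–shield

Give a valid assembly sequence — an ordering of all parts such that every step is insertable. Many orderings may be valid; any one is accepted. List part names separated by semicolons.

1. duct@(0, -1, 0) [+x clear] — {duct}
2. standoff@(0, -2, 0) [-x clear] — {duct, standoff}
3. connector@(0, -2, -1) [-y clear] — {connector, duct, standoff}
4. bezel@(0, -1, 1) [+z clear] — {bezel, connector, duct, standoff}
5. retainer@(1, -1, 1) [+x clear] — {bezel, connector, duct, retainer, standoff}
6. shield@(0, -1, -1) [-z clear] — {bezel, connector, duct, retainer, shield, standoff}
7. pcb@(0, 0, -1) [+x clear] — {bezel, connector, duct, pcb, retainer, shield, standoff}
8. fan@(0, -2, 1) [+x clear] — {bezel, connector, duct, fan, pcb, retainer, shield, standoff}
9. module@(0, 0, 0) [-x clear] — {bezel, connector, duct, fan, module, pcb, retainer, shield, standoff}

duct; standoff; connector; bezel; retainer; shield; pcb; fan; module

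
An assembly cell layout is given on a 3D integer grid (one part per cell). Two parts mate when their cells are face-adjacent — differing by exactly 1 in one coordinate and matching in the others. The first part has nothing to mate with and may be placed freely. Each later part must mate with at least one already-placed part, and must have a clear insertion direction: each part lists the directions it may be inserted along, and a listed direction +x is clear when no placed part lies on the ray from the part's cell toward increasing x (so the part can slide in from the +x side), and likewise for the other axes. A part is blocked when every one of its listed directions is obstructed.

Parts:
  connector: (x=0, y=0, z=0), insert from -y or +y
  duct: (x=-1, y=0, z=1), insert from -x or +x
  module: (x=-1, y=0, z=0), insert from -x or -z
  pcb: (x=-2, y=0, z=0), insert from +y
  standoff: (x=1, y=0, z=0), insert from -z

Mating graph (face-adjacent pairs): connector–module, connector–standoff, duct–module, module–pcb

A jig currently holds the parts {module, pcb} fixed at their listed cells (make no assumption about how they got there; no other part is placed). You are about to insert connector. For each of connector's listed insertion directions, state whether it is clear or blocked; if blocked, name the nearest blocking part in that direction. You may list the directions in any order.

+y: clear; -y: clear

-y: ray from connector(0, 0, 0) has no placed part ⇒ clear
+y: ray from connector(0, 0, 0) has no placed part ⇒ clear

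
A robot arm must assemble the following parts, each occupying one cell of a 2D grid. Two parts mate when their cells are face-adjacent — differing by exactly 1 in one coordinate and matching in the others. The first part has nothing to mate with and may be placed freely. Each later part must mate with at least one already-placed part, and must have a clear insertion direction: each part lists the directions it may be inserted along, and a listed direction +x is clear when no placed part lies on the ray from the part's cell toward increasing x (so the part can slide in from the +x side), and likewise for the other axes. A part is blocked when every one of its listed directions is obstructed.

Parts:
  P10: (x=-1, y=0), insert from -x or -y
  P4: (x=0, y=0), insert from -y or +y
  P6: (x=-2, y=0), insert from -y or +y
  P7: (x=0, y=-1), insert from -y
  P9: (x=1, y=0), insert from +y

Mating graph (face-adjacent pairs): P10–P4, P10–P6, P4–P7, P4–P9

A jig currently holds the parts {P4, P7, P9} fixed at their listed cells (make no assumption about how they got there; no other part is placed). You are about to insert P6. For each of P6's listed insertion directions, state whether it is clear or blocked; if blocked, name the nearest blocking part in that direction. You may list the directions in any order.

+y: clear; -y: clear

-y: ray from P6(-2, 0) has no placed part ⇒ clear
+y: ray from P6(-2, 0) has no placed part ⇒ clear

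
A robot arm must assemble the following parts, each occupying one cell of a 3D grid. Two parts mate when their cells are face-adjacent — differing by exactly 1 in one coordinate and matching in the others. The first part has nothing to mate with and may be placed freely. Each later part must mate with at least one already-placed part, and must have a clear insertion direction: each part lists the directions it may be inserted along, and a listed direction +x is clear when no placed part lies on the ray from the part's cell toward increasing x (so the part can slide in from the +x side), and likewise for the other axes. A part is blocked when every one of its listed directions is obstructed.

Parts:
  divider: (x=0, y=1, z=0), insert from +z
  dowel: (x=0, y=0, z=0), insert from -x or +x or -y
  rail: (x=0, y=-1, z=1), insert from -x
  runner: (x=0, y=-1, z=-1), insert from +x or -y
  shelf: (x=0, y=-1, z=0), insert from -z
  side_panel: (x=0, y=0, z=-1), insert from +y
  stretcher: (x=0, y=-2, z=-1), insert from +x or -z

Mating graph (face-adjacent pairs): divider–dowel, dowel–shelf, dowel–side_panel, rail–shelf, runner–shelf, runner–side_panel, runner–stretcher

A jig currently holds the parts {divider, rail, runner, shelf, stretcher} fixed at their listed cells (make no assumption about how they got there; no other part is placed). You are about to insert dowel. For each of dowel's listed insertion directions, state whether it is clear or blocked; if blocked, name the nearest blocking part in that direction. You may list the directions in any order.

+x: clear; -x: clear; -y: blocked by shelf

-x: ray from dowel(0, 0, 0) has no placed part ⇒ clear
+x: ray from dowel(0, 0, 0) has no placed part ⇒ clear
-y: nearest on ray is shelf@(0, -1, 0) ⇒ blocked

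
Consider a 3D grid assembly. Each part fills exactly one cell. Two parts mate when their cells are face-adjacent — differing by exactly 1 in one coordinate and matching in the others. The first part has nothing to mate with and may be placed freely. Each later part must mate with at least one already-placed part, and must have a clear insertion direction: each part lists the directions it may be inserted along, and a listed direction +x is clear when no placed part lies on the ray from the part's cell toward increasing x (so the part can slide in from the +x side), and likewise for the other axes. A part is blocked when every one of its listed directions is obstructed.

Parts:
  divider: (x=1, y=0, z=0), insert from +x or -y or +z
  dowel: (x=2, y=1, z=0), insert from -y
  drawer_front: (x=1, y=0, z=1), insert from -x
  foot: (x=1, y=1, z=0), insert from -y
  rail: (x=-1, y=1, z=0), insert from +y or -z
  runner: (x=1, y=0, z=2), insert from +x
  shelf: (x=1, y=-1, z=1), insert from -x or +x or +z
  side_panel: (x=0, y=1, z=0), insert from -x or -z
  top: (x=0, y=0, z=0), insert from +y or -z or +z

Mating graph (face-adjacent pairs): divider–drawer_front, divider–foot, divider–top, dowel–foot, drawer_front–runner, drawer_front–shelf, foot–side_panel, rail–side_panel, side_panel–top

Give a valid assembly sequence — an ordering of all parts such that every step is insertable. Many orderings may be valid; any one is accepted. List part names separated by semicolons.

side_panel; foot; dowel; rail; top; divider; drawer_front; runner; shelf

1. side_panel@(0, 1, 0) [-x clear] — {side_panel}
2. foot@(1, 1, 0) [-y clear] — {foot, side_panel}
3. dowel@(2, 1, 0) [-y clear] — {dowel, foot, side_panel}
4. rail@(-1, 1, 0) [+y clear] — {dowel, foot, rail, side_panel}
5. top@(0, 0, 0) [-z clear] — {dowel, foot, rail, side_panel, top}
6. divider@(1, 0, 0) [+x clear] — {divider, dowel, foot, rail, side_panel, top}
7. drawer_front@(1, 0, 1) [-x clear] — {divider, dowel, drawer_front, foot, rail, side_panel, top}
8. runner@(1, 0, 2) [+x clear] — {divider, dowel, drawer_front, foot, rail, runner, side_panel, top}
9. shelf@(1, -1, 1) [-x clear] — {divider, dowel, drawer_front, foot, rail, runner, shelf, side_panel, top}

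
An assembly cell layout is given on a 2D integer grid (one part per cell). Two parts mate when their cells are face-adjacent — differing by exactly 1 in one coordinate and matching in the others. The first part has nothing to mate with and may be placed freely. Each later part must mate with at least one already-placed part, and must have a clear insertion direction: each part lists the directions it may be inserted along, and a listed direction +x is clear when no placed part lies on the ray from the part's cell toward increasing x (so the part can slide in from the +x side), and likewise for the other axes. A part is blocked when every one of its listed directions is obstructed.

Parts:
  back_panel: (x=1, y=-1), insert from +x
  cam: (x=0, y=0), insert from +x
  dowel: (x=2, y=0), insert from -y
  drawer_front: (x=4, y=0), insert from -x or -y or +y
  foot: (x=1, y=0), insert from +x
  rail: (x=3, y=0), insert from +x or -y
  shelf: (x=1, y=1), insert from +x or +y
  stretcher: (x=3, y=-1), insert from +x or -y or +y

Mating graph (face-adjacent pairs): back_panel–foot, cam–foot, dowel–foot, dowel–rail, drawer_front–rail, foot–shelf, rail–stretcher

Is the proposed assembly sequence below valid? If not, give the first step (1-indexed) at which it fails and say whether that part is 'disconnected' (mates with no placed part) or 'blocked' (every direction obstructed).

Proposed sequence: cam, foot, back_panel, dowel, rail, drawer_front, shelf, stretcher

1. cam@(0, 0) [+x clear] — {cam}
2. foot@(1, 0) [+x clear] — {cam, foot}
3. back_panel@(1, -1) [+x clear] — {back_panel, cam, foot}
4. dowel@(2, 0) [-y clear] — {back_panel, cam, dowel, foot}
5. rail@(3, 0) [+x clear] — {back_panel, cam, dowel, foot, rail}
6. drawer_front@(4, 0) [-y clear] — {back_panel, cam, dowel, drawer_front, foot, rail}
7. shelf@(1, 1) [+x clear] — {back_panel, cam, dowel, drawer_front, foot, rail, shelf}
8. stretcher@(3, -1) [+x clear] — {back_panel, cam, dowel, drawer_front, foot, rail, shelf, stretcher}

Valid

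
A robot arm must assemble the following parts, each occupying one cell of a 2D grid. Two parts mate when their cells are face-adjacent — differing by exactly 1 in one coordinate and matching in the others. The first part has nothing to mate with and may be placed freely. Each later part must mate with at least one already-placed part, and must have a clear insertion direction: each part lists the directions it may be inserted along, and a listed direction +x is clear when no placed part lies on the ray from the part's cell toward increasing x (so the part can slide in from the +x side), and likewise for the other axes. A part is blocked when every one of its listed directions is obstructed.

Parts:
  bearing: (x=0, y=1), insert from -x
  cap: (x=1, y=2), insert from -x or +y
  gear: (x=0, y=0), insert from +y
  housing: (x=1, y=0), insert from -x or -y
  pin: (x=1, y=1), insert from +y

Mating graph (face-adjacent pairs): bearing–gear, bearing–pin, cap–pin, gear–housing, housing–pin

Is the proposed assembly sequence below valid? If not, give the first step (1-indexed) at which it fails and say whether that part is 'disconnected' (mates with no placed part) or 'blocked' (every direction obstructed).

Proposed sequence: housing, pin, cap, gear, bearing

1. housing@(1, 0) [-x clear] — {housing}
2. pin@(1, 1) [+y clear] — {housing, pin}
3. cap@(1, 2) [-x clear] — {cap, housing, pin}
4. gear@(0, 0) [+y clear] — {cap, gear, housing, pin}
5. bearing@(0, 1) [-x clear] — {bearing, cap, gear, housing, pin}

Valid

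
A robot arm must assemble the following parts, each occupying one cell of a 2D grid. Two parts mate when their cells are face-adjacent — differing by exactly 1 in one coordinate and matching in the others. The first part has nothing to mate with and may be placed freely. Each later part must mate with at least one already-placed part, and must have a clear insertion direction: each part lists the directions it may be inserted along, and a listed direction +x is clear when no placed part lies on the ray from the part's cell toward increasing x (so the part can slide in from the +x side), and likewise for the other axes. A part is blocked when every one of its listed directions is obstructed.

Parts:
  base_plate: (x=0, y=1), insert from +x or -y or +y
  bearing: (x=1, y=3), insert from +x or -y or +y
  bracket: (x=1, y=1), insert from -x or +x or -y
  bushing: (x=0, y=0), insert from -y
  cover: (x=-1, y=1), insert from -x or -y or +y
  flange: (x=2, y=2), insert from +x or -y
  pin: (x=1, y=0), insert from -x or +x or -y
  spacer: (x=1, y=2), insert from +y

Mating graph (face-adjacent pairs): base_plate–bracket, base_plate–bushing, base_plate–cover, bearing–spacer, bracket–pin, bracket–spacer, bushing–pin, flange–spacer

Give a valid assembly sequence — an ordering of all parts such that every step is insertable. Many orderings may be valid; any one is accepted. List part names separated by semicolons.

pin; bracket; bushing; base_plate; cover; spacer; bearing; flange

1. pin@(1, 0) [-x clear] — {pin}
2. bracket@(1, 1) [-x clear] — {bracket, pin}
3. bushing@(0, 0) [-y clear] — {bracket, bushing, pin}
4. base_plate@(0, 1) [+y clear] — {base_plate, bracket, bushing, pin}
5. cover@(-1, 1) [-x clear] — {base_plate, bracket, bushing, cover, pin}
6. spacer@(1, 2) [+y clear] — {base_plate, bracket, bushing, cover, pin, spacer}
7. bearing@(1, 3) [+x clear] — {base_plate, bearing, bracket, bushing, cover, pin, spacer}
8. flange@(2, 2) [+x clear] — {base_plate, bearing, bracket, bushing, cover, flange, pin, spacer}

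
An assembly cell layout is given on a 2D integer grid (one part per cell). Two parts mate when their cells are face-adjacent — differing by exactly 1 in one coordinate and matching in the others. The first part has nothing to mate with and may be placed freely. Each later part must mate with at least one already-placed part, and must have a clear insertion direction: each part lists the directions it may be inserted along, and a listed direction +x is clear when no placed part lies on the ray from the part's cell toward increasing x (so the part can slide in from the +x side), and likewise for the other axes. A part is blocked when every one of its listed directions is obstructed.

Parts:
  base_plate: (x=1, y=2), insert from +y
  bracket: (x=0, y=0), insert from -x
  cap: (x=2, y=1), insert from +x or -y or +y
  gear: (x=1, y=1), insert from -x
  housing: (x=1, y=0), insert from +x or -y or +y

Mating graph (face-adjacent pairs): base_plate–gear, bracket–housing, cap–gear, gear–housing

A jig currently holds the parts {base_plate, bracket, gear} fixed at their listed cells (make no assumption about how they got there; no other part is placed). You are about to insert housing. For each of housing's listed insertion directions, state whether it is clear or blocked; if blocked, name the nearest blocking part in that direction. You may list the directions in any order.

+x: ray from housing(1, 0) has no placed part ⇒ clear
-y: ray from housing(1, 0) has no placed part ⇒ clear
+y: nearest on ray is gear@(1, 1) ⇒ blocked

+x: clear; +y: blocked by gear; -y: clear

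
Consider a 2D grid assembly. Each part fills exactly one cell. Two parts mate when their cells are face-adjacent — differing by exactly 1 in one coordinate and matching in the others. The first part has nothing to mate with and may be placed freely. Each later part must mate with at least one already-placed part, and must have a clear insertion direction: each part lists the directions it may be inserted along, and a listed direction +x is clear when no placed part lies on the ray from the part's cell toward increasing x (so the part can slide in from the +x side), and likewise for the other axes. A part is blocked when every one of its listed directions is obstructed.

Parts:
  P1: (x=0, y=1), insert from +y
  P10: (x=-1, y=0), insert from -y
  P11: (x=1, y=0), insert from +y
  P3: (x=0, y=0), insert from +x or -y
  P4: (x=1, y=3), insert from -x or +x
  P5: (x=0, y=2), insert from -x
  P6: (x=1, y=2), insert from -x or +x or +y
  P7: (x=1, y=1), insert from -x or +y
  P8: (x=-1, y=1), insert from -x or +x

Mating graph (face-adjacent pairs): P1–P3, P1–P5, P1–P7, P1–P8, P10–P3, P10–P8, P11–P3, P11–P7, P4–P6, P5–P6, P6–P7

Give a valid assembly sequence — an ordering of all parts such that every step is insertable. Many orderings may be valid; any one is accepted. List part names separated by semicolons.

P8; P1; P3; P11; P7; P6; P4; P10; P5

1. P8@(-1, 1) [-x clear] — {P8}
2. P1@(0, 1) [+y clear] — {P1, P8}
3. P3@(0, 0) [+x clear] — {P1, P3, P8}
4. P11@(1, 0) [+y clear] — {P1, P11, P3, P8}
5. P7@(1, 1) [+y clear] — {P1, P11, P3, P7, P8}
6. P6@(1, 2) [-x clear] — {P1, P11, P3, P6, P7, P8}
7. P4@(1, 3) [-x clear] — {P1, P11, P3, P4, P6, P7, P8}
8. P10@(-1, 0) [-y clear] — {P1, P10, P11, P3, P4, P6, P7, P8}
9. P5@(0, 2) [-x clear] — {P1, P10, P11, P3, P4, P5, P6, P7, P8}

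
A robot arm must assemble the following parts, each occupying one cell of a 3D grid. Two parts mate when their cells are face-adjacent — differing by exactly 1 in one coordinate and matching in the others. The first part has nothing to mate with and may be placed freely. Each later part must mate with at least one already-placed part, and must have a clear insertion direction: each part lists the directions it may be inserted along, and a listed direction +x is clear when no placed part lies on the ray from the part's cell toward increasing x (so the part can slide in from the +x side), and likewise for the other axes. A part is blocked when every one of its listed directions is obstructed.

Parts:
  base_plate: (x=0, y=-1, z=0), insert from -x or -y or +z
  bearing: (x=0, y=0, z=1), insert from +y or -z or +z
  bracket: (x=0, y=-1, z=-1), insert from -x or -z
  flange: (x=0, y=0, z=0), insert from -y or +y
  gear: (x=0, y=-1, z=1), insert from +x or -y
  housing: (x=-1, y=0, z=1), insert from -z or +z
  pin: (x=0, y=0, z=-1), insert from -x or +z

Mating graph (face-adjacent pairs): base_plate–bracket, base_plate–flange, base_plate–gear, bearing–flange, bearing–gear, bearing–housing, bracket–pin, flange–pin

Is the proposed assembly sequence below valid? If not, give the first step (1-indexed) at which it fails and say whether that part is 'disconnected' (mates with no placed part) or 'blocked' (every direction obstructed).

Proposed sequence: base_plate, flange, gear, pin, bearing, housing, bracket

1. base_plate@(0, -1, 0) [-x clear] — {base_plate}
2. flange@(0, 0, 0) [+y clear] — {base_plate, flange}
3. gear@(0, -1, 1) [+x clear] — {base_plate, flange, gear}
4. pin@(0, 0, -1) [-x clear] — {base_plate, flange, gear, pin}
5. bearing@(0, 0, 1) [+y clear] — {base_plate, bearing, flange, gear, pin}
6. housing@(-1, 0, 1) [-z clear] — {base_plate, bearing, flange, gear, housing, pin}
7. bracket@(0, -1, -1) [-x clear] — {base_plate, bearing, bracket, flange, gear, housing, pin}

Valid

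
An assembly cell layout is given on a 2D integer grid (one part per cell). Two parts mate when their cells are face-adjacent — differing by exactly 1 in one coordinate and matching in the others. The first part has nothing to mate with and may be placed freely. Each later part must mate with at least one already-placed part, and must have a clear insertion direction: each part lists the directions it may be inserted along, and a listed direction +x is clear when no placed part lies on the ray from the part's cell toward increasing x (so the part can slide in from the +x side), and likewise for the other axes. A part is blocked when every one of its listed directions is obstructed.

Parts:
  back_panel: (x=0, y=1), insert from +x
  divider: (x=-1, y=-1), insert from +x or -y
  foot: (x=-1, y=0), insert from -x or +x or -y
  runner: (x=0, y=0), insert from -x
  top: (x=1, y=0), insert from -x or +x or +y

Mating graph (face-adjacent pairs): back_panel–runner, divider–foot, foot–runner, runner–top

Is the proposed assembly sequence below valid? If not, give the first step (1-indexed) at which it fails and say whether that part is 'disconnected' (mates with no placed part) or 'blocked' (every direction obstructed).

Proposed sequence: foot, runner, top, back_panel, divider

1. foot@(-1, 0) [-x clear] — {foot}
2. runner@(0, 0) — -x all obstructed ⇒ blocked

Invalid at step 2 (blocked)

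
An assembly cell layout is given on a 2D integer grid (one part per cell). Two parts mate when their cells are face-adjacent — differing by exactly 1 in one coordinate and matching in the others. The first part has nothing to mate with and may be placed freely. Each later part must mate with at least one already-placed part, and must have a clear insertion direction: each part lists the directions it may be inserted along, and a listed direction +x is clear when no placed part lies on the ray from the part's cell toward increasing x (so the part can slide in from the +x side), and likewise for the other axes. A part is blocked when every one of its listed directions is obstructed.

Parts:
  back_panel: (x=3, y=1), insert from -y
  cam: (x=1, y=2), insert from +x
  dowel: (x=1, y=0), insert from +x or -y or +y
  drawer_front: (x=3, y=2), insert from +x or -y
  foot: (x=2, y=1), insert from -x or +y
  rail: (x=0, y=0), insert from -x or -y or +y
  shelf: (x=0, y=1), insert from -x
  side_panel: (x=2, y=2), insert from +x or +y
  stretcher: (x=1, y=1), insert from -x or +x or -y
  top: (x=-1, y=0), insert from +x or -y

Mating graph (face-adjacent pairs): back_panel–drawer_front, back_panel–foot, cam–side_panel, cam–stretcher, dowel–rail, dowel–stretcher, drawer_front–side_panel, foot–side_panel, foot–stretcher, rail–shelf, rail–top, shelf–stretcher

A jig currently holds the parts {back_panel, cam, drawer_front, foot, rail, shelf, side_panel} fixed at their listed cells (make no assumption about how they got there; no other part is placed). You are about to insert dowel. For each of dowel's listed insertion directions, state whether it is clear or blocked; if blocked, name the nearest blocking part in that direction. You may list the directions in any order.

+x: ray from dowel(1, 0) has no placed part ⇒ clear
-y: ray from dowel(1, 0) has no placed part ⇒ clear
+y: nearest on ray is cam@(1, 2) ⇒ blocked

+x: clear; +y: blocked by cam; -y: clear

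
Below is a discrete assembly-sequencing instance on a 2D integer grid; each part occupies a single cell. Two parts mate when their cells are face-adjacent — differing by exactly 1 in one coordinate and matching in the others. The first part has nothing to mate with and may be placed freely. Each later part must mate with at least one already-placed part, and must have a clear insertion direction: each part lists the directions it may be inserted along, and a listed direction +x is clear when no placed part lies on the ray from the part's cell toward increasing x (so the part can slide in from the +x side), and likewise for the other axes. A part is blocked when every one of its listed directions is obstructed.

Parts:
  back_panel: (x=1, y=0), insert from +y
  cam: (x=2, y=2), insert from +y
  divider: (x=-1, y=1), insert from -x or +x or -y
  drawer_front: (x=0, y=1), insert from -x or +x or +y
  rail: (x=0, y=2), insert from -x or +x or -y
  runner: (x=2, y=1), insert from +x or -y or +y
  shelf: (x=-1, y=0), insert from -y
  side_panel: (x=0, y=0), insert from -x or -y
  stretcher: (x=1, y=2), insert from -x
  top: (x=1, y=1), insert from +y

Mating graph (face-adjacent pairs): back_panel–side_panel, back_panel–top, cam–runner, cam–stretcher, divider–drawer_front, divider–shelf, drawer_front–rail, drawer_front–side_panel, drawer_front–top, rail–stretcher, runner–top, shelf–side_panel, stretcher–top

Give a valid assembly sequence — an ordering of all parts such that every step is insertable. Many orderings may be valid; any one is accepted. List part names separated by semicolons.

1. shelf@(-1, 0) [-y clear] — {shelf}
2. divider@(-1, 1) [-x clear] — {divider, shelf}
3. drawer_front@(0, 1) [+x clear] — {divider, drawer_front, shelf}
4. side_panel@(0, 0) [-y clear] — {divider, drawer_front, shelf, side_panel}
5. back_panel@(1, 0) [+y clear] — {back_panel, divider, drawer_front, shelf, side_panel}
6. top@(1, 1) [+y clear] — {back_panel, divider, drawer_front, shelf, side_panel, top}
7. runner@(2, 1) [+x clear] — {back_panel, divider, drawer_front, runner, shelf, side_panel, top}
8. cam@(2, 2) [+y clear] — {back_panel, cam, divider, drawer_front, runner, shelf, side_panel, top}
9. stretcher@(1, 2) [-x clear] — {back_panel, cam, divider, drawer_front, runner, shelf, side_panel, stretcher, top}
10. rail@(0, 2) [-x clear] — {back_panel, cam, divider, drawer_front, rail, runner, shelf, side_panel, stretcher, top}

shelf; divider; drawer_front; side_panel; back_panel; top; runner; cam; stretcher; rail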